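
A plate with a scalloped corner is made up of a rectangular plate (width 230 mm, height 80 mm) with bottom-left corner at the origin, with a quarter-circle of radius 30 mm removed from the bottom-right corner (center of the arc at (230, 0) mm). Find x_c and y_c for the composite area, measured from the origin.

x_c = 110.91 mm, y_c = 41.09 mm

Part | A | x̄ᵢ | ȳᵢ | A·x̄ᵢ | A·ȳᵢ
plate | 18400.00 | 115.00 | 40.00 | 2116000.00 | 736000.00
removed quarter-circle | -706.86 | 217.27 | 12.73 | -153577.42 | -9000.00
Σ | 17693.14 |  |  | 1962422.58 | 727000.00
x_c = 1962422.58 / 17693.14 = 110.91 mm
y_c = 727000.00 / 17693.14 = 41.09 mm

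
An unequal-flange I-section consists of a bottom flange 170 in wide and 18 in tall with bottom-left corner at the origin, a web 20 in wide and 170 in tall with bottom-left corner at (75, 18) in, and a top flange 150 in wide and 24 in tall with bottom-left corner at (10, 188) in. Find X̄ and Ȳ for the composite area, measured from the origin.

X̄ = 85.00 in, Ȳ = 109.12 in

bottom flange: A = 170 × 18 = 3060.00, centroid at (85.00, 9.00).
web: A = 20 × 170 = 3400.00, centroid at (85.00, 103.00).
top flange: A = 150 × 24 = 3600.00, centroid at (85.00, 200.00).
ΣA = 10060.00 in², ΣAX̄ = 855100.00 in³, ΣAȲ = 1097740.00 in³.
X̄ = 855100.00/10060.00 = 85.00 in; Ȳ = 1097740.00/10060.00 = 109.12 in.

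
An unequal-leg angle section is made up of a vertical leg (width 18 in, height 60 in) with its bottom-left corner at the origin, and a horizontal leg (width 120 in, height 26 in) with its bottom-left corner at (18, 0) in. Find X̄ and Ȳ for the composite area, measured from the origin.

Part | A | x̄ᵢ | ȳᵢ | A·x̄ᵢ | A·ȳᵢ
vertical leg | 1080.00 | 9.00 | 30.00 | 9720.00 | 32400.00
horizontal leg | 3120.00 | 78.00 | 13.00 | 243360.00 | 40560.00
Σ | 4200.00 |  |  | 253080.00 | 72960.00
X̄ = 253080.00 / 4200.00 = 60.26 in
Ȳ = 72960.00 / 4200.00 = 17.37 in

X̄ = 60.26 in, Ȳ = 17.37 in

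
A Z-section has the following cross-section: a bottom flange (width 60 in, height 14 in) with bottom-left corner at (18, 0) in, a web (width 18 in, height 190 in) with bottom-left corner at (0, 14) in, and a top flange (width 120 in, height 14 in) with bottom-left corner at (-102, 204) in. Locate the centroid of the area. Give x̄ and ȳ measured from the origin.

x̄ = 0.09 in, ȳ = 123.42 in

bottom flange: A = 60 × 14 = 840.00, centroid at (48.00, 7.00).
web: A = 18 × 190 = 3420.00, centroid at (9.00, 109.00).
top flange: A = 120 × 14 = 1680.00, centroid at (-42.00, 211.00).
ΣA = 5940.00 in²
ΣAx̄ = (840.00)(48.00) + (3420.00)(9.00) + (1680.00)(-42.00) = 540.00 in³
ΣAȳ = (840.00)(7.00) + (3420.00)(109.00) + (1680.00)(211.00) = 733140.00 in³
x̄ = 540.00 / 5940.00 = 0.09 in
ȳ = 733140.00 / 5940.00 = 123.42 in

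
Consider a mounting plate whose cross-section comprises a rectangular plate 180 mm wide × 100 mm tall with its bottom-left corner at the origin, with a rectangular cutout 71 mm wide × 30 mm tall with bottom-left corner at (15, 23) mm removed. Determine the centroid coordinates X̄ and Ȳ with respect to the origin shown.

plate: A = 180 × 100 = 18000.00, centroid at (90.00, 50.00).
hole: A = −(71 × 30) = -2130.00, centroid at (50.50, 38.00).
ΣA = 15870.00 mm²
ΣAX̄ = (18000.00)(90.00) + (-2130.00)(50.50) = 1512435.00 mm³
ΣAȲ = (18000.00)(50.00) + (-2130.00)(38.00) = 819060.00 mm³
X̄ = 1512435.00 / 15870.00 = 95.30 mm
Ȳ = 819060.00 / 15870.00 = 51.61 mm

X̄ = 95.30 mm, Ȳ = 51.61 mm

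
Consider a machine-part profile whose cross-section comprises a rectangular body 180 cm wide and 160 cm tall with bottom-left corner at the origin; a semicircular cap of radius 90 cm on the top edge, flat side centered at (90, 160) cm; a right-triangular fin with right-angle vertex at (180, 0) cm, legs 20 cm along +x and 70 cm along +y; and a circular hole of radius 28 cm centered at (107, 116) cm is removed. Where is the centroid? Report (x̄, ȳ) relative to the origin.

x̄ = 90.65 cm, ȳ = 114.60 cm

rectangular body: A = 180 × 160 = 28800.00, centroid at (90.00, 80.00).
semicircular top: A = ½π·90² = 12723.45, centroid at (90.00, 198.20).
triangular fin: A = ½·20·70 = 700.00, centroid at (186.67, 23.33).
hole: A = −π·28² = -2463.01, centroid at (107.00, 116.00).
ΣA = 39760.44 cm²
ΣAx̄ = (28800.00)(90.00) + (12723.45)(90.00) + (700.00)(186.67) + (-2463.01)(107.00) = 3604235.26 cm³
ΣAȳ = (28800.00)(80.00) + (12723.45)(198.20) + (700.00)(23.33) + (-2463.01)(116.00) = 4556376.37 cm³
x̄ = 3604235.26 / 39760.44 = 90.65 cm
ȳ = 4556376.37 / 39760.44 = 114.60 cm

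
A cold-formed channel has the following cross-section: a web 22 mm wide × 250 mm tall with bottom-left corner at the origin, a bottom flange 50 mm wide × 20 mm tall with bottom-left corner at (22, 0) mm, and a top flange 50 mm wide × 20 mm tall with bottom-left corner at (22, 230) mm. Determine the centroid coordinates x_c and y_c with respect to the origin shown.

web: A = 22 × 250 = 5500.00, centroid at (11.00, 125.00).
bottom flange: A = 50 × 20 = 1000.00, centroid at (47.00, 10.00).
top flange: A = 50 × 20 = 1000.00, centroid at (47.00, 240.00).
ΣA = 7500.00 mm²
ΣAx_c = (5500.00)(11.00) + (1000.00)(47.00) + (1000.00)(47.00) = 154500.00 mm³
ΣAy_c = (5500.00)(125.00) + (1000.00)(10.00) + (1000.00)(240.00) = 937500.00 mm³
x_c = 154500.00 / 7500.00 = 20.60 mm
y_c = 937500.00 / 7500.00 = 125.00 mm

x_c = 20.60 mm, y_c = 125.00 mm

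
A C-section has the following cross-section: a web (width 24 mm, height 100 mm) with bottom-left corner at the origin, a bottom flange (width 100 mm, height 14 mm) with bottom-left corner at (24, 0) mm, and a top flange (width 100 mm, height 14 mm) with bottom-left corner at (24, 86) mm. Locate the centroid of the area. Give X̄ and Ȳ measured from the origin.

web: A = 24 × 100 = 2400.00, centroid at (12.00, 50.00).
bottom flange: A = 100 × 14 = 1400.00, centroid at (74.00, 7.00).
top flange: A = 100 × 14 = 1400.00, centroid at (74.00, 93.00).
ΣA = 5200.00 mm², ΣAX̄ = 236000.00 mm³, ΣAȲ = 260000.00 mm³.
X̄ = 236000.00/5200.00 = 45.38 mm; Ȳ = 260000.00/5200.00 = 50.00 mm.

X̄ = 45.38 mm, Ȳ = 50.00 mm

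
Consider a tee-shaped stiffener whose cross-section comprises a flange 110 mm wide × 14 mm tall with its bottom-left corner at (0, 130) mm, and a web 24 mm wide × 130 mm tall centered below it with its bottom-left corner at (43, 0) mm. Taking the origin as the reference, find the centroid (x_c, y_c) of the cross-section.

x_c = 55.00 mm, y_c = 88.79 mm

Part | A | x̄ᵢ | ȳᵢ | A·x̄ᵢ | A·ȳᵢ
web | 3120.00 | 55.00 | 65.00 | 171600.00 | 202800.00
flange | 1540.00 | 55.00 | 137.00 | 84700.00 | 210980.00
Σ | 4660.00 |  |  | 256300.00 | 413780.00
x_c = 256300.00 / 4660.00 = 55.00 mm
y_c = 413780.00 / 4660.00 = 88.79 mm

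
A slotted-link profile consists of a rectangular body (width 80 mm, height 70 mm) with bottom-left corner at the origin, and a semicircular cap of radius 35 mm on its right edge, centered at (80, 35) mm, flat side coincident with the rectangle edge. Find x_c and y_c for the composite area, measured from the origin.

rectangular body: A = 80 × 70 = 5600.00, centroid at (40.00, 35.00).
semicircular end: A = ½π·35² = 1924.23, centroid at (94.85, 35.00).
ΣA = 7524.23 mm², ΣAx_c = 406521.37 mm³, ΣAy_c = 263347.89 mm³.
x_c = 406521.37/7524.23 = 54.03 mm; y_c = 263347.89/7524.23 = 35.00 mm.

x_c = 54.03 mm, y_c = 35.00 mm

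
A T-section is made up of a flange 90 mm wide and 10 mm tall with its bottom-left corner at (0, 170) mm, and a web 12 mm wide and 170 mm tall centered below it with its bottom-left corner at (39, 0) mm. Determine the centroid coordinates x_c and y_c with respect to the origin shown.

x_c = 45.00 mm, y_c = 112.55 mm

web: A = 12 × 170 = 2040.00, centroid at (45.00, 85.00).
flange: A = 90 × 10 = 900.00, centroid at (45.00, 175.00).
ΣA = 2940.00 mm², ΣAx_c = 132300.00 mm³, ΣAy_c = 330900.00 mm³.
x_c = 132300.00/2940.00 = 45.00 mm; y_c = 330900.00/2940.00 = 112.55 mm.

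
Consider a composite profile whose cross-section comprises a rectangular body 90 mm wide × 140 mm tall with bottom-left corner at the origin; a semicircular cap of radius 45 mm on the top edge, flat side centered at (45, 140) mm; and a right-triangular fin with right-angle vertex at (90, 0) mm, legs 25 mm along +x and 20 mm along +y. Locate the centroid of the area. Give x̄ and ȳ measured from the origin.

rectangular body: A = 90 × 140 = 12600.00, centroid at (45.00, 70.00).
semicircular top: A = ½π·45² = 3180.86, centroid at (45.00, 159.10).
triangular fin: A = ½·25·20 = 250.00, centroid at (98.33, 6.67).
ΣA = 16030.86 mm², ΣAx̄ = 734722.15 mm³, ΣAȳ = 1389737.43 mm³.
x̄ = 734722.15/16030.86 = 45.83 mm; ȳ = 1389737.43/16030.86 = 86.69 mm.

x̄ = 45.83 mm, ȳ = 86.69 mm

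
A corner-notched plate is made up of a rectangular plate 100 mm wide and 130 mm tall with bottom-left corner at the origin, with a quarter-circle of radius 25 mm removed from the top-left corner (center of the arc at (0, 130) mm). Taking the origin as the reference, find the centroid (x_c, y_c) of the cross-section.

x_c = 51.55 mm, y_c = 62.87 mm

plate: A = 100 × 130 = 13000.00, centroid at (50.00, 65.00).
removed quarter-circle: A = −¼π·25² = -490.87, centroid at (10.61, 119.39).
ΣA = 12509.13 mm², ΣAx_c = 644791.67 mm³, ΣAy_c = 786394.73 mm³.
x_c = 644791.67/12509.13 = 51.55 mm; y_c = 786394.73/12509.13 = 62.87 mm.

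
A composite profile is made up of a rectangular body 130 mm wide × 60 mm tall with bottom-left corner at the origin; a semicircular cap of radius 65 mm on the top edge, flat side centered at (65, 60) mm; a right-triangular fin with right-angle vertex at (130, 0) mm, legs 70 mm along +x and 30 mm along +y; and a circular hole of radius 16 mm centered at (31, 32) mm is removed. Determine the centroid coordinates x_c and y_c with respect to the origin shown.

rectangular body: A = 130 × 60 = 7800.00, centroid at (65.00, 30.00).
semicircular top: A = ½π·65² = 6636.61, centroid at (65.00, 87.59).
triangular fin: A = ½·70·30 = 1050.00, centroid at (153.33, 10.00).
hole: A = −π·16² = -804.25, centroid at (31.00, 32.00).
ΣA = 14682.37 mm²
ΣAx_c = (7800.00)(65.00) + (6636.61)(65.00) + (1050.00)(153.33) + (-804.25)(31.00) = 1074448.26 mm³
ΣAy_c = (7800.00)(30.00) + (6636.61)(87.59) + (1050.00)(10.00) + (-804.25)(32.00) = 800044.28 mm³
x_c = 1074448.26 / 14682.37 = 73.18 mm
y_c = 800044.28 / 14682.37 = 54.49 mm

x_c = 73.18 mm, y_c = 54.49 mm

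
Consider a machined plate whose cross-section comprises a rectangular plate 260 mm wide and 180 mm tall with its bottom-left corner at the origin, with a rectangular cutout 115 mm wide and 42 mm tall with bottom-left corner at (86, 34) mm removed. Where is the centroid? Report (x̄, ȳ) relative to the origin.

Part | A | x̄ᵢ | ȳᵢ | A·x̄ᵢ | A·ȳᵢ
plate | 46800.00 | 130.00 | 90.00 | 6084000.00 | 4212000.00
hole | -4830.00 | 143.50 | 55.00 | -693105.00 | -265650.00
Σ | 41970.00 |  |  | 5390895.00 | 3946350.00
x̄ = 5390895.00 / 41970.00 = 128.45 mm
ȳ = 3946350.00 / 41970.00 = 94.03 mm

x̄ = 128.45 mm, ȳ = 94.03 mm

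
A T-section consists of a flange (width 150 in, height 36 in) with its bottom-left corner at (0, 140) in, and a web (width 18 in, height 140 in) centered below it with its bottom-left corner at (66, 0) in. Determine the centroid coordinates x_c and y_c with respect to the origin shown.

Part | A | x̄ᵢ | ȳᵢ | A·x̄ᵢ | A·ȳᵢ
web | 2520.00 | 75.00 | 70.00 | 189000.00 | 176400.00
flange | 5400.00 | 75.00 | 158.00 | 405000.00 | 853200.00
Σ | 7920.00 |  |  | 594000.00 | 1029600.00
x_c = 594000.00 / 7920.00 = 75.00 in
y_c = 1029600.00 / 7920.00 = 130.00 in

x_c = 75.00 in, y_c = 130.00 in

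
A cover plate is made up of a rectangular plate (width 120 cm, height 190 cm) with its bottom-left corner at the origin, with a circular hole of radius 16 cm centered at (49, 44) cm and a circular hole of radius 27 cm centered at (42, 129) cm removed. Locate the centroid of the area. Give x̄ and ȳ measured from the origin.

plate: A = 120 × 190 = 22800.00, centroid at (60.00, 95.00).
hole 1: A = −π·16² = -804.25, centroid at (49.00, 44.00).
hole 2: A = −π·27² = -2290.22, centroid at (42.00, 129.00).
ΣA = 19705.53 cm²
ΣAx̄ = (22800.00)(60.00) + (-804.25)(49.00) + (-2290.22)(42.00) = 1232402.58 cm³
ΣAȳ = (22800.00)(95.00) + (-804.25)(44.00) + (-2290.22)(129.00) = 1835174.59 cm³
x̄ = 1232402.58 / 19705.53 = 62.54 cm
ȳ = 1835174.59 / 19705.53 = 93.13 cm

x̄ = 62.54 cm, ȳ = 93.13 cm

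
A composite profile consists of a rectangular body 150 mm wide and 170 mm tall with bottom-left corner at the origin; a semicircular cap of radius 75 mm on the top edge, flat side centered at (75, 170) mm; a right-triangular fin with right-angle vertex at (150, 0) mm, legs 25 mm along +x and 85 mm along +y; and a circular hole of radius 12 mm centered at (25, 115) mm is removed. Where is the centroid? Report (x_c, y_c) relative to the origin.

rectangular body: A = 150 × 170 = 25500.00, centroid at (75.00, 85.00).
semicircular top: A = ½π·75² = 8835.73, centroid at (75.00, 201.83).
triangular fin: A = ½·25·85 = 1062.50, centroid at (158.33, 28.33).
hole: A = −π·12² = -452.39, centroid at (25.00, 115.00).
ΣA = 34945.84 mm²
ΣAx_c = (25500.00)(75.00) + (8835.73)(75.00) + (1062.50)(158.33) + (-452.39)(25.00) = 2732099.13 mm³
ΣAy_c = (25500.00)(85.00) + (8835.73)(201.83) + (1062.50)(28.33) + (-452.39)(115.00) = 3928903.38 mm³
x_c = 2732099.13 / 34945.84 = 78.18 mm
y_c = 3928903.38 / 34945.84 = 112.43 mm

x_c = 78.18 mm, y_c = 112.43 mm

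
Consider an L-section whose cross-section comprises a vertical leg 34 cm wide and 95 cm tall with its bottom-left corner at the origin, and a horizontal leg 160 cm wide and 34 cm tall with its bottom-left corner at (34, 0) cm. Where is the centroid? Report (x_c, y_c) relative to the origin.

x_c = 77.86 cm, y_c = 28.36 cm

vertical leg: A = 34 × 95 = 3230.00, centroid at (17.00, 47.50).
horizontal leg: A = 160 × 34 = 5440.00, centroid at (114.00, 17.00).
ΣA = 8670.00 cm², ΣAx_c = 675070.00 cm³, ΣAy_c = 245905.00 cm³.
x_c = 675070.00/8670.00 = 77.86 cm; y_c = 245905.00/8670.00 = 28.36 cm.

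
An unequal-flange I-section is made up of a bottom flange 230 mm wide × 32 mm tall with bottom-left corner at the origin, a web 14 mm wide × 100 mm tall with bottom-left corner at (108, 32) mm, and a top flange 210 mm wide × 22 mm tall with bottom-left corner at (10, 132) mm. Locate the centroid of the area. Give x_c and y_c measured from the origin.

x_c = 115.00 mm, y_c = 66.76 mm

bottom flange: A = 230 × 32 = 7360.00, centroid at (115.00, 16.00).
web: A = 14 × 100 = 1400.00, centroid at (115.00, 82.00).
top flange: A = 210 × 22 = 4620.00, centroid at (115.00, 143.00).
ΣA = 13380.00 mm², ΣAx_c = 1538700.00 mm³, ΣAy_c = 893220.00 mm³.
x_c = 1538700.00/13380.00 = 115.00 mm; y_c = 893220.00/13380.00 = 66.76 mm.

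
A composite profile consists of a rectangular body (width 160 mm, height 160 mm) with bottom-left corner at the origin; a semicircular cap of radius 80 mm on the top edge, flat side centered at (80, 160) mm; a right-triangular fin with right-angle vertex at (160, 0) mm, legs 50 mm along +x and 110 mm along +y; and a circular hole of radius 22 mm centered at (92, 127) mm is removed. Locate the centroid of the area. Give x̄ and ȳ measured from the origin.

x̄ = 86.71 mm, ȳ = 105.89 mm

rectangular body: A = 160 × 160 = 25600.00, centroid at (80.00, 80.00).
semicircular top: A = ½π·80² = 10053.10, centroid at (80.00, 193.95).
triangular fin: A = ½·50·110 = 2750.00, centroid at (176.67, 36.67).
hole: A = −π·22² = -1520.53, centroid at (92.00, 127.00).
ΣA = 36882.57 mm²
ΣAx̄ = (25600.00)(80.00) + (10053.10)(80.00) + (2750.00)(176.67) + (-1520.53)(92.00) = 3198192.21 mm³
ΣAȳ = (25600.00)(80.00) + (10053.10)(193.95) + (2750.00)(36.67) + (-1520.53)(127.00) = 3905554.69 mm³
x̄ = 3198192.21 / 36882.57 = 86.71 mm
ȳ = 3905554.69 / 36882.57 = 105.89 mm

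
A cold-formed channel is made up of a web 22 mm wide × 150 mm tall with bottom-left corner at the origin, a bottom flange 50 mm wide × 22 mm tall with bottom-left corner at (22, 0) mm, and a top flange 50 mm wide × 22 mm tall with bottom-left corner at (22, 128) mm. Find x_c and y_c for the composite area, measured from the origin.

x_c = 25.40 mm, y_c = 75.00 mm

web: A = 22 × 150 = 3300.00, centroid at (11.00, 75.00).
bottom flange: A = 50 × 22 = 1100.00, centroid at (47.00, 11.00).
top flange: A = 50 × 22 = 1100.00, centroid at (47.00, 139.00).
ΣA = 5500.00 mm²
ΣAx_c = (3300.00)(11.00) + (1100.00)(47.00) + (1100.00)(47.00) = 139700.00 mm³
ΣAy_c = (3300.00)(75.00) + (1100.00)(11.00) + (1100.00)(139.00) = 412500.00 mm³
x_c = 139700.00 / 5500.00 = 25.40 mm
y_c = 412500.00 / 5500.00 = 75.00 mm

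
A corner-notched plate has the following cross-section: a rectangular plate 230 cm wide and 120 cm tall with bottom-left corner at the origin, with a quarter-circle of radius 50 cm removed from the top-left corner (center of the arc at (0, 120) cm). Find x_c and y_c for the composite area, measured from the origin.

x_c = 122.18 cm, y_c = 57.03 cm

plate: A = 230 × 120 = 27600.00, centroid at (115.00, 60.00).
removed quarter-circle: A = −¼π·50² = -1963.50, centroid at (21.22, 98.78).
ΣA = 25636.50 cm², ΣAx_c = 3132333.33 cm³, ΣAy_c = 1462047.22 cm³.
x_c = 3132333.33/25636.50 = 122.18 cm; y_c = 1462047.22/25636.50 = 57.03 cm.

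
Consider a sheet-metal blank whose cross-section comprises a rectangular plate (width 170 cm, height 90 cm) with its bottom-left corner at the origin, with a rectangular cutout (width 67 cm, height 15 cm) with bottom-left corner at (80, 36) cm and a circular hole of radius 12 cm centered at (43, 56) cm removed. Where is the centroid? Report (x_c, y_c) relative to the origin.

plate: A = 170 × 90 = 15300.00, centroid at (85.00, 45.00).
hole 1: A = −(67 × 15) = -1005.00, centroid at (113.50, 43.50).
hole 2: A = −π·12² = -452.39, centroid at (43.00, 56.00).
ΣA = 13842.61 cm²
ΣAx_c = (15300.00)(85.00) + (-1005.00)(113.50) + (-452.39)(43.00) = 1166979.76 cm³
ΣAy_c = (15300.00)(45.00) + (-1005.00)(43.50) + (-452.39)(56.00) = 619448.70 cm³
x_c = 1166979.76 / 13842.61 = 84.30 cm
y_c = 619448.70 / 13842.61 = 44.75 cm

x_c = 84.30 cm, y_c = 44.75 cm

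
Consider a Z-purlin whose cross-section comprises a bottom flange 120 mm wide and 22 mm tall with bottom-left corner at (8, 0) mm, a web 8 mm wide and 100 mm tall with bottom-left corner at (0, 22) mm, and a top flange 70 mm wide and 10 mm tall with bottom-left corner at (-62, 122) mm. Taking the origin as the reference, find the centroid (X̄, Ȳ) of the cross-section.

Part | A | x̄ᵢ | ȳᵢ | A·x̄ᵢ | A·ȳᵢ
bottom flange | 2640.00 | 68.00 | 11.00 | 179520.00 | 29040.00
web | 800.00 | 4.00 | 72.00 | 3200.00 | 57600.00
top flange | 700.00 | -27.00 | 127.00 | -18900.00 | 88900.00
Σ | 4140.00 |  |  | 163820.00 | 175540.00
X̄ = 163820.00 / 4140.00 = 39.57 mm
Ȳ = 175540.00 / 4140.00 = 42.40 mm

X̄ = 39.57 mm, Ȳ = 42.40 mm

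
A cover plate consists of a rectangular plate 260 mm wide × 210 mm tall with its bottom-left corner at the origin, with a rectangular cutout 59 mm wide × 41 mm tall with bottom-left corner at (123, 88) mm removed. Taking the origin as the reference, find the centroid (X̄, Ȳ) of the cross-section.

plate: A = 260 × 210 = 54600.00, centroid at (130.00, 105.00).
hole: A = −(59 × 41) = -2419.00, centroid at (152.50, 108.50).
ΣA = 52181.00 mm², ΣAX̄ = 6729102.50 mm³, ΣAȲ = 5470538.50 mm³.
X̄ = 6729102.50/52181.00 = 128.96 mm; Ȳ = 5470538.50/52181.00 = 104.84 mm.

X̄ = 128.96 mm, Ȳ = 104.84 mm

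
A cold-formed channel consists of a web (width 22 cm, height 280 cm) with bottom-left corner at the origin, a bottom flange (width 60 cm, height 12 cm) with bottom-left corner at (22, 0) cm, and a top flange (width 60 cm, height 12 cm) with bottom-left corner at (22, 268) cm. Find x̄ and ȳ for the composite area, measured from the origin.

x̄ = 18.77 cm, ȳ = 140.00 cm

Part | A | x̄ᵢ | ȳᵢ | A·x̄ᵢ | A·ȳᵢ
web | 6160.00 | 11.00 | 140.00 | 67760.00 | 862400.00
bottom flange | 720.00 | 52.00 | 6.00 | 37440.00 | 4320.00
top flange | 720.00 | 52.00 | 274.00 | 37440.00 | 197280.00
Σ | 7600.00 |  |  | 142640.00 | 1064000.00
x̄ = 142640.00 / 7600.00 = 18.77 cm
ȳ = 1064000.00 / 7600.00 = 140.00 cm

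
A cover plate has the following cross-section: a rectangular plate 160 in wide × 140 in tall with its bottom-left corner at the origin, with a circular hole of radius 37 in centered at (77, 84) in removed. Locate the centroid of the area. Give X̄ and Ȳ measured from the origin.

X̄ = 80.71 in, Ȳ = 66.67 in

plate: A = 160 × 140 = 22400.00, centroid at (80.00, 70.00).
hole: A = −π·37² = -4300.84, centroid at (77.00, 84.00).
ΣA = 18099.16 in², ΣAX̄ = 1460835.29 in³, ΣAȲ = 1206729.41 in³.
X̄ = 1460835.29/18099.16 = 80.71 in; Ȳ = 1206729.41/18099.16 = 66.67 in.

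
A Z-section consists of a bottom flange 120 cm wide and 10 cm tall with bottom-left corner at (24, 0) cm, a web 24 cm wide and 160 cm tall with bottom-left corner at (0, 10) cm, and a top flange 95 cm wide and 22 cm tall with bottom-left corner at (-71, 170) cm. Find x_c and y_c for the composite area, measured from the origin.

x_c = 13.71 cm, y_c = 102.37 cm

bottom flange: A = 120 × 10 = 1200.00, centroid at (84.00, 5.00).
web: A = 24 × 160 = 3840.00, centroid at (12.00, 90.00).
top flange: A = 95 × 22 = 2090.00, centroid at (-23.50, 181.00).
ΣA = 7130.00 cm², ΣAx_c = 97765.00 cm³, ΣAy_c = 729890.00 cm³.
x_c = 97765.00/7130.00 = 13.71 cm; y_c = 729890.00/7130.00 = 102.37 cm.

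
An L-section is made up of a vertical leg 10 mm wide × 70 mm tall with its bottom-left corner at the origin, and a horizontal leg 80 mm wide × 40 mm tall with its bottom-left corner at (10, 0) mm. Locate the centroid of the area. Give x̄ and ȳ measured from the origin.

Part | A | x̄ᵢ | ȳᵢ | A·x̄ᵢ | A·ȳᵢ
vertical leg | 700.00 | 5.00 | 35.00 | 3500.00 | 24500.00
horizontal leg | 3200.00 | 50.00 | 20.00 | 160000.00 | 64000.00
Σ | 3900.00 |  |  | 163500.00 | 88500.00
x̄ = 163500.00 / 3900.00 = 41.92 mm
ȳ = 88500.00 / 3900.00 = 22.69 mm

x̄ = 41.92 mm, ȳ = 22.69 mm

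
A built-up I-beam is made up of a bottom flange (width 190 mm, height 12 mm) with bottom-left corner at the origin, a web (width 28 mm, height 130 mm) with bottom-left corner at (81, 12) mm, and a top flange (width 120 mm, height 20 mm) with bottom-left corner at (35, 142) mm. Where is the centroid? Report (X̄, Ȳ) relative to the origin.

X̄ = 95.00 mm, Ȳ = 79.18 mm

bottom flange: A = 190 × 12 = 2280.00, centroid at (95.00, 6.00).
web: A = 28 × 130 = 3640.00, centroid at (95.00, 77.00).
top flange: A = 120 × 20 = 2400.00, centroid at (95.00, 152.00).
ΣA = 8320.00 mm², ΣAX̄ = 790400.00 mm³, ΣAȲ = 658760.00 mm³.
X̄ = 790400.00/8320.00 = 95.00 mm; Ȳ = 658760.00/8320.00 = 79.18 mm.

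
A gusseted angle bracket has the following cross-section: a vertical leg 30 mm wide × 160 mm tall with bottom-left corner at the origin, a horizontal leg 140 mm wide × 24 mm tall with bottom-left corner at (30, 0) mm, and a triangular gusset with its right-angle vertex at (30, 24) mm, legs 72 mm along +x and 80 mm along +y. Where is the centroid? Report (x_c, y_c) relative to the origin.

vertical leg: A = 30 × 160 = 4800.00, centroid at (15.00, 80.00).
horizontal leg: A = 140 × 24 = 3360.00, centroid at (100.00, 12.00).
gusset: A = ½·72·80 = 2880.00, centroid at (54.00, 50.67).
ΣA = 11040.00 mm², ΣAx_c = 563520.00 mm³, ΣAy_c = 570240.00 mm³.
x_c = 563520.00/11040.00 = 51.04 mm; y_c = 570240.00/11040.00 = 51.65 mm.

x_c = 51.04 mm, y_c = 51.65 mm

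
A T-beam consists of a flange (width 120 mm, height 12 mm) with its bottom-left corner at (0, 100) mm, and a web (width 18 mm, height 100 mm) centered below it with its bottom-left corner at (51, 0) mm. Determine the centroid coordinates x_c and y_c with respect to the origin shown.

x_c = 60.00 mm, y_c = 74.89 mm

Part | A | x̄ᵢ | ȳᵢ | A·x̄ᵢ | A·ȳᵢ
web | 1800.00 | 60.00 | 50.00 | 108000.00 | 90000.00
flange | 1440.00 | 60.00 | 106.00 | 86400.00 | 152640.00
Σ | 3240.00 |  |  | 194400.00 | 242640.00
x_c = 194400.00 / 3240.00 = 60.00 mm
y_c = 242640.00 / 3240.00 = 74.89 mm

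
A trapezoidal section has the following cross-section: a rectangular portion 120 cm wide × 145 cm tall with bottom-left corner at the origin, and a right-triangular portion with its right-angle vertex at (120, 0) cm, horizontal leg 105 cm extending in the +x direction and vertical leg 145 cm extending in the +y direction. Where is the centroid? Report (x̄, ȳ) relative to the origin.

x̄ = 88.91 cm, ȳ = 65.14 cm

Part | A | x̄ᵢ | ȳᵢ | A·x̄ᵢ | A·ȳᵢ
rectangular portion | 17400.00 | 60.00 | 72.50 | 1044000.00 | 1261500.00
triangular portion | 7612.50 | 155.00 | 48.33 | 1179937.50 | 367937.50
Σ | 25012.50 |  |  | 2223937.50 | 1629437.50
x̄ = 2223937.50 / 25012.50 = 88.91 cm
ȳ = 1629437.50 / 25012.50 = 65.14 cm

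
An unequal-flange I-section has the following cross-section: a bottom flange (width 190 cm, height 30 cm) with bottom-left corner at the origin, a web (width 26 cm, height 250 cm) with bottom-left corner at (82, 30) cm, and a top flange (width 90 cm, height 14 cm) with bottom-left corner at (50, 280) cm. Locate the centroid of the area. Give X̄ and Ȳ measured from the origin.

bottom flange: A = 190 × 30 = 5700.00, centroid at (95.00, 15.00).
web: A = 26 × 250 = 6500.00, centroid at (95.00, 155.00).
top flange: A = 90 × 14 = 1260.00, centroid at (95.00, 287.00).
ΣA = 13460.00 cm²
ΣAX̄ = (5700.00)(95.00) + (6500.00)(95.00) + (1260.00)(95.00) = 1278700.00 cm³
ΣAȲ = (5700.00)(15.00) + (6500.00)(155.00) + (1260.00)(287.00) = 1454620.00 cm³
X̄ = 1278700.00 / 13460.00 = 95.00 cm
Ȳ = 1454620.00 / 13460.00 = 108.07 cm

X̄ = 95.00 cm, Ȳ = 108.07 cm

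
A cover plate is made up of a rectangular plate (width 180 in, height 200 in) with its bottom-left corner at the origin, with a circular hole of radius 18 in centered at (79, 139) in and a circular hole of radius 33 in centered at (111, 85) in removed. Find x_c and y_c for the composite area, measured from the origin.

plate: A = 180 × 200 = 36000.00, centroid at (90.00, 100.00).
hole 1: A = −π·18² = -1017.88, centroid at (79.00, 139.00).
hole 2: A = −π·33² = -3421.19, centroid at (111.00, 85.00).
ΣA = 31560.93 in², ΣAx_c = 2779835.22 in³, ΣAy_c = 3167713.71 in³.
x_c = 2779835.22/31560.93 = 88.08 in; y_c = 3167713.71/31560.93 = 100.37 in.

x_c = 88.08 in, y_c = 100.37 in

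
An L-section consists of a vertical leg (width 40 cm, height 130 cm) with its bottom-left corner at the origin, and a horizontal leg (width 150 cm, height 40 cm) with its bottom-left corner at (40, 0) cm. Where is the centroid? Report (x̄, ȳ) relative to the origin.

x̄ = 70.89 cm, ȳ = 40.89 cm

vertical leg: A = 40 × 130 = 5200.00, centroid at (20.00, 65.00).
horizontal leg: A = 150 × 40 = 6000.00, centroid at (115.00, 20.00).
ΣA = 11200.00 cm², ΣAx̄ = 794000.00 cm³, ΣAȳ = 458000.00 cm³.
x̄ = 794000.00/11200.00 = 70.89 cm; ȳ = 458000.00/11200.00 = 40.89 cm.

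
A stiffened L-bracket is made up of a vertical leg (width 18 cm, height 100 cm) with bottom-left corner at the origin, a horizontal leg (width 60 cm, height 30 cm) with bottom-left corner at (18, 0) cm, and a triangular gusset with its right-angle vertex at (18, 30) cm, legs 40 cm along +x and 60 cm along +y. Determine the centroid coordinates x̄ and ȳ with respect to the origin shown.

x̄ = 29.21 cm, ȳ = 36.88 cm

Part | A | x̄ᵢ | ȳᵢ | A·x̄ᵢ | A·ȳᵢ
vertical leg | 1800.00 | 9.00 | 50.00 | 16200.00 | 90000.00
horizontal leg | 1800.00 | 48.00 | 15.00 | 86400.00 | 27000.00
gusset | 1200.00 | 31.33 | 50.00 | 37600.00 | 60000.00
Σ | 4800.00 |  |  | 140200.00 | 177000.00
x̄ = 140200.00 / 4800.00 = 29.21 cm
ȳ = 177000.00 / 4800.00 = 36.88 cm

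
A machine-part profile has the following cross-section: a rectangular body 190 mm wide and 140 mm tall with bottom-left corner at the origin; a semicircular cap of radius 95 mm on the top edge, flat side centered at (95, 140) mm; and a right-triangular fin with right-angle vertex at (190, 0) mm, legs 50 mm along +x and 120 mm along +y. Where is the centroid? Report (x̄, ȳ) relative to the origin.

x̄ = 102.65 mm, ȳ = 103.67 mm

rectangular body: A = 190 × 140 = 26600.00, centroid at (95.00, 70.00).
semicircular top: A = ½π·95² = 14176.44, centroid at (95.00, 180.32).
triangular fin: A = ½·50·120 = 3000.00, centroid at (206.67, 40.00).
ΣA = 43776.44 mm²
ΣAx̄ = (26600.00)(95.00) + (14176.44)(95.00) + (3000.00)(206.67) = 4493761.50 mm³
ΣAȳ = (26600.00)(70.00) + (14176.44)(180.32) + (3000.00)(40.00) = 4538284.49 mm³
x̄ = 4493761.50 / 43776.44 = 102.65 mm
ȳ = 4538284.49 / 43776.44 = 103.67 mm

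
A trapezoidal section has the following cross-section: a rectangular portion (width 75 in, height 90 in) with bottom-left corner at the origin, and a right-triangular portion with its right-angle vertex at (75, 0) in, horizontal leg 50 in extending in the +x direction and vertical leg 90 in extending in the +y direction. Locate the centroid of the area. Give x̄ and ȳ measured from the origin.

x̄ = 51.04 in, ȳ = 41.25 in

Part | A | x̄ᵢ | ȳᵢ | A·x̄ᵢ | A·ȳᵢ
rectangular portion | 6750.00 | 37.50 | 45.00 | 253125.00 | 303750.00
triangular portion | 2250.00 | 91.67 | 30.00 | 206250.00 | 67500.00
Σ | 9000.00 |  |  | 459375.00 | 371250.00
x̄ = 459375.00 / 9000.00 = 51.04 in
ȳ = 371250.00 / 9000.00 = 41.25 in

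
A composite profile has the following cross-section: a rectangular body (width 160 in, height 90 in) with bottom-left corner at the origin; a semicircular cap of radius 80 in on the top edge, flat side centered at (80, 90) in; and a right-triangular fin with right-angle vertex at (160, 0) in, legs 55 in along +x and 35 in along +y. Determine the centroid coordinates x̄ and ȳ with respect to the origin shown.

rectangular body: A = 160 × 90 = 14400.00, centroid at (80.00, 45.00).
semicircular top: A = ½π·80² = 10053.10, centroid at (80.00, 123.95).
triangular fin: A = ½·55·35 = 962.50, centroid at (178.33, 11.67).
ΣA = 25415.60 in²
ΣAx̄ = (14400.00)(80.00) + (10053.10)(80.00) + (962.50)(178.33) = 2127893.55 in³
ΣAȳ = (14400.00)(45.00) + (10053.10)(123.95) + (962.50)(11.67) = 1905341.18 in³
x̄ = 2127893.55 / 25415.60 = 83.72 in
ȳ = 1905341.18 / 25415.60 = 74.97 in

x̄ = 83.72 in, ȳ = 74.97 in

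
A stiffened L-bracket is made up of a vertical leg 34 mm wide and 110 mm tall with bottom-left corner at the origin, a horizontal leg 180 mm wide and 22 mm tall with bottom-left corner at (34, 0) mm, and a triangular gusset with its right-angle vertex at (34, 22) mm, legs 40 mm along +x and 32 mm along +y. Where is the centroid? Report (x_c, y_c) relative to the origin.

x_c = 70.13 mm, y_c = 32.39 mm

Part | A | x̄ᵢ | ȳᵢ | A·x̄ᵢ | A·ȳᵢ
vertical leg | 3740.00 | 17.00 | 55.00 | 63580.00 | 205700.00
horizontal leg | 3960.00 | 124.00 | 11.00 | 491040.00 | 43560.00
gusset | 640.00 | 47.33 | 32.67 | 30293.33 | 20906.67
Σ | 8340.00 |  |  | 584913.33 | 270166.67
x_c = 584913.33 / 8340.00 = 70.13 mm
y_c = 270166.67 / 8340.00 = 32.39 mm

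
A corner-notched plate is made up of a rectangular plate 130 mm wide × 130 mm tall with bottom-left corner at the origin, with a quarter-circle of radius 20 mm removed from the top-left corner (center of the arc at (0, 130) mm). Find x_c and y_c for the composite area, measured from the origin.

x_c = 66.07 mm, y_c = 63.93 mm

Part | A | x̄ᵢ | ȳᵢ | A·x̄ᵢ | A·ȳᵢ
plate | 16900.00 | 65.00 | 65.00 | 1098500.00 | 1098500.00
removed quarter-circle | -314.16 | 8.49 | 121.51 | -2666.67 | -38174.04
Σ | 16585.84 |  |  | 1095833.33 | 1060325.96
x_c = 1095833.33 / 16585.84 = 66.07 mm
y_c = 1060325.96 / 16585.84 = 63.93 mm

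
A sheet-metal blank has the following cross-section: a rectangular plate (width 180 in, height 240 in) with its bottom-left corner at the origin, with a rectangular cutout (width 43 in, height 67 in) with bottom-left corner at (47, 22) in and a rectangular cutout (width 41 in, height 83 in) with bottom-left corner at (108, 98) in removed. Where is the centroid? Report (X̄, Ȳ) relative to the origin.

plate: A = 180 × 240 = 43200.00, centroid at (90.00, 120.00).
hole 1: A = −(43 × 67) = -2881.00, centroid at (68.50, 55.50).
hole 2: A = −(41 × 83) = -3403.00, centroid at (128.50, 139.50).
ΣA = 36916.00 in², ΣAX̄ = 3253366.00 in³, ΣAȲ = 4549386.00 in³.
X̄ = 3253366.00/36916.00 = 88.13 in; Ȳ = 4549386.00/36916.00 = 123.24 in.

X̄ = 88.13 in, Ȳ = 123.24 in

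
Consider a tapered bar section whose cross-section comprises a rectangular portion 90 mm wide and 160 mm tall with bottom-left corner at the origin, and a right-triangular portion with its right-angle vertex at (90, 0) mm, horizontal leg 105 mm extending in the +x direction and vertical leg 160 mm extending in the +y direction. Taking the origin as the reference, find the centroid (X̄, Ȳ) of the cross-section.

X̄ = 74.47 mm, Ȳ = 70.18 mm

rectangular portion: A = 90 × 160 = 14400.00, centroid at (45.00, 80.00).
triangular portion: A = ½·105·160 = 8400.00, centroid at (125.00, 53.33).
ΣA = 22800.00 mm²
ΣAX̄ = (14400.00)(45.00) + (8400.00)(125.00) = 1698000.00 mm³
ΣAȲ = (14400.00)(80.00) + (8400.00)(53.33) = 1600000.00 mm³
X̄ = 1698000.00 / 22800.00 = 74.47 mm
Ȳ = 1600000.00 / 22800.00 = 70.18 mm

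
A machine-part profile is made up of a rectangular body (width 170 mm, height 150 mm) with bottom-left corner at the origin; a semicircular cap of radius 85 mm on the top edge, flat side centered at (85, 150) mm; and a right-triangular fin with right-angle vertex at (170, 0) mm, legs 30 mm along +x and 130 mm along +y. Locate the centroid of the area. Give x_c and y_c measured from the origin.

x_c = 89.77 mm, y_c = 105.90 mm

rectangular body: A = 170 × 150 = 25500.00, centroid at (85.00, 75.00).
semicircular top: A = ½π·85² = 11349.00, centroid at (85.00, 186.08).
triangular fin: A = ½·30·130 = 1950.00, centroid at (180.00, 43.33).
ΣA = 38799.00 mm², ΣAx_c = 3483165.29 mm³, ΣAy_c = 4108767.19 mm³.
x_c = 3483165.29/38799.00 = 89.77 mm; y_c = 4108767.19/38799.00 = 105.90 mm.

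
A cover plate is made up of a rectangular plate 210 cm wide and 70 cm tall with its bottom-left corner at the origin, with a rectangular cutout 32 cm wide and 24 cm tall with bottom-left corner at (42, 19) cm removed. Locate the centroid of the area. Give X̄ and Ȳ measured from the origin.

plate: A = 210 × 70 = 14700.00, centroid at (105.00, 35.00).
hole: A = −(32 × 24) = -768.00, centroid at (58.00, 31.00).
ΣA = 13932.00 cm², ΣAX̄ = 1498956.00 cm³, ΣAȲ = 490692.00 cm³.
X̄ = 1498956.00/13932.00 = 107.59 cm; Ȳ = 490692.00/13932.00 = 35.22 cm.

X̄ = 107.59 cm, Ȳ = 35.22 cm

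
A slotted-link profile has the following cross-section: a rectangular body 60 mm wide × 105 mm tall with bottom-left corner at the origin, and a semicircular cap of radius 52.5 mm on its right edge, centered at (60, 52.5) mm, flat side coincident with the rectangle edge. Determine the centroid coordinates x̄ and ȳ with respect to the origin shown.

rectangular body: A = 60 × 105 = 6300.00, centroid at (30.00, 52.50).
semicircular end: A = ½π·52.5² = 4329.51, centroid at (82.28, 52.50).
ΣA = 10629.51 mm², ΣAx̄ = 545239.19 mm³, ΣAȳ = 558049.14 mm³.
x̄ = 545239.19/10629.51 = 51.29 mm; ȳ = 558049.14/10629.51 = 52.50 mm.

x̄ = 51.29 mm, ȳ = 52.50 mm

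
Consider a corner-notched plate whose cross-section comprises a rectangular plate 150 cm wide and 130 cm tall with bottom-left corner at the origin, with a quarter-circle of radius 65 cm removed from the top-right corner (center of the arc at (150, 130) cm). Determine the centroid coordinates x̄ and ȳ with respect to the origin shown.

Part | A | x̄ᵢ | ȳᵢ | A·x̄ᵢ | A·ȳᵢ
plate | 19500.00 | 75.00 | 65.00 | 1462500.00 | 1267500.00
removed quarter-circle | -3318.31 | 122.41 | 102.41 | -406204.42 | -339838.27
Σ | 16181.69 |  |  | 1056295.58 | 927661.73
x̄ = 1056295.58 / 16181.69 = 65.28 cm
ȳ = 927661.73 / 16181.69 = 57.33 cm

x̄ = 65.28 cm, ȳ = 57.33 cm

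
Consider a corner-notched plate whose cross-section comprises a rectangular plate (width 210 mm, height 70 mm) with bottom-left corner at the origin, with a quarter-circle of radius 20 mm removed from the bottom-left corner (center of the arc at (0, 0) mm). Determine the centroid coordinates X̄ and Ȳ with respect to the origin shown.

plate: A = 210 × 70 = 14700.00, centroid at (105.00, 35.00).
removed quarter-circle: A = −¼π·20² = -314.16, centroid at (8.49, 8.49).
ΣA = 14385.84 mm², ΣAX̄ = 1540833.33 mm³, ΣAȲ = 511833.33 mm³.
X̄ = 1540833.33/14385.84 = 107.11 mm; Ȳ = 511833.33/14385.84 = 35.58 mm.

X̄ = 107.11 mm, Ȳ = 35.58 mm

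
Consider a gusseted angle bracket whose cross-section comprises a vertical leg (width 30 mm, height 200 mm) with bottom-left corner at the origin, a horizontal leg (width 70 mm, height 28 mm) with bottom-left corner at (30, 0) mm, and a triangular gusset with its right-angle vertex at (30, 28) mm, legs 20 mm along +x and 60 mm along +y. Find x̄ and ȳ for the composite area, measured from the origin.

Part | A | x̄ᵢ | ȳᵢ | A·x̄ᵢ | A·ȳᵢ
vertical leg | 6000.00 | 15.00 | 100.00 | 90000.00 | 600000.00
horizontal leg | 1960.00 | 65.00 | 14.00 | 127400.00 | 27440.00
gusset | 600.00 | 36.67 | 48.00 | 22000.00 | 28800.00
Σ | 8560.00 |  |  | 239400.00 | 656240.00
x̄ = 239400.00 / 8560.00 = 27.97 mm
ȳ = 656240.00 / 8560.00 = 76.66 mm

x̄ = 27.97 mm, ȳ = 76.66 mm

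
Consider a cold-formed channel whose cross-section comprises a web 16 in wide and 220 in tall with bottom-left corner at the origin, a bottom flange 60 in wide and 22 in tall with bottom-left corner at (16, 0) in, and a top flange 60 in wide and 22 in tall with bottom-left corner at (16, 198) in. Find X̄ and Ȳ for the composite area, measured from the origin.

X̄ = 24.29 in, Ȳ = 110.00 in

Part | A | x̄ᵢ | ȳᵢ | A·x̄ᵢ | A·ȳᵢ
web | 3520.00 | 8.00 | 110.00 | 28160.00 | 387200.00
bottom flange | 1320.00 | 46.00 | 11.00 | 60720.00 | 14520.00
top flange | 1320.00 | 46.00 | 209.00 | 60720.00 | 275880.00
Σ | 6160.00 |  |  | 149600.00 | 677600.00
X̄ = 149600.00 / 6160.00 = 24.29 in
Ȳ = 677600.00 / 6160.00 = 110.00 in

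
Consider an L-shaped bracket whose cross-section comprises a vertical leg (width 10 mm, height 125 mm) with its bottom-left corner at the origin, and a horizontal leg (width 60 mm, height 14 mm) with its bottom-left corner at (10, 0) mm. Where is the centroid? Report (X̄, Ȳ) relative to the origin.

X̄ = 19.07 mm, Ȳ = 40.19 mm

Part | A | x̄ᵢ | ȳᵢ | A·x̄ᵢ | A·ȳᵢ
vertical leg | 1250.00 | 5.00 | 62.50 | 6250.00 | 78125.00
horizontal leg | 840.00 | 40.00 | 7.00 | 33600.00 | 5880.00
Σ | 2090.00 |  |  | 39850.00 | 84005.00
X̄ = 39850.00 / 2090.00 = 19.07 mm
Ȳ = 84005.00 / 2090.00 = 40.19 mm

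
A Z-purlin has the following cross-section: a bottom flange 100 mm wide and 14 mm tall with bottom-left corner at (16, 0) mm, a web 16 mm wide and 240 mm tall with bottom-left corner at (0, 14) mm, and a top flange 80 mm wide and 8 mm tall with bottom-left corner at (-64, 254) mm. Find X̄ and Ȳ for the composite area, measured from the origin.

X̄ = 18.33 mm, Ȳ = 117.26 mm

bottom flange: A = 100 × 14 = 1400.00, centroid at (66.00, 7.00).
web: A = 16 × 240 = 3840.00, centroid at (8.00, 134.00).
top flange: A = 80 × 8 = 640.00, centroid at (-24.00, 258.00).
ΣA = 5880.00 mm²
ΣAX̄ = (1400.00)(66.00) + (3840.00)(8.00) + (640.00)(-24.00) = 107760.00 mm³
ΣAȲ = (1400.00)(7.00) + (3840.00)(134.00) + (640.00)(258.00) = 689480.00 mm³
X̄ = 107760.00 / 5880.00 = 18.33 mm
Ȳ = 689480.00 / 5880.00 = 117.26 mm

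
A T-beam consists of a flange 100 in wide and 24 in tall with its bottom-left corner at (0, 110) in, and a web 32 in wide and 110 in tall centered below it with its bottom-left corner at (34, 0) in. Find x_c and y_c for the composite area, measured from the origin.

web: A = 32 × 110 = 3520.00, centroid at (50.00, 55.00).
flange: A = 100 × 24 = 2400.00, centroid at (50.00, 122.00).
ΣA = 5920.00 in², ΣAx_c = 296000.00 in³, ΣAy_c = 486400.00 in³.
x_c = 296000.00/5920.00 = 50.00 in; y_c = 486400.00/5920.00 = 82.16 in.

x_c = 50.00 in, y_c = 82.16 in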